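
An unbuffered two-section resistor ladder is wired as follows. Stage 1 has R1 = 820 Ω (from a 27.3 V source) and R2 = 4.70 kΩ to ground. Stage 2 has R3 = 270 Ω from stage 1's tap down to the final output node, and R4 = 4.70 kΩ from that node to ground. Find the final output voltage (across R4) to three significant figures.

V_out ≈ 19.3 V

Stage 2 presents R3+R4 = 4970 Ω as a load on stage 1's tap.
Stage 1's lower leg becomes R2‖(R3+R4) = 2416 Ω, so V_mid = 27.3 × 2416/3236 = 20.38 V.
Stage 2 is itself unloaded: V_out = V_mid × R4/(R3+R4) = 20.38 × 4700/4970 = 19.3 V.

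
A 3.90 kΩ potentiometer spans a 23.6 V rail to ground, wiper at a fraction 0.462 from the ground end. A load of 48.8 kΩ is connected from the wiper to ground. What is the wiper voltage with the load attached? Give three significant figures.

The wiper splits the pot into (1−α)R = 2.098 kΩ above and αR = 1.802 kΩ below.
Lower section ‖ load = 1.738 kΩ.
V_wiper = 23.6 × 1.738/(2.098 + 1.738) = 10.7 V.

V ≈ 10.7 V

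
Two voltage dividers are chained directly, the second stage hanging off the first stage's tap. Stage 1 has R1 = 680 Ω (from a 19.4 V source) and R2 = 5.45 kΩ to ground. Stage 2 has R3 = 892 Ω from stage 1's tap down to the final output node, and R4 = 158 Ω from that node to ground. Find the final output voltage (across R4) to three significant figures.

V_out ≈ 1.65 V

Stage 2 presents R3+R4 = 1050 Ω as a load on stage 1's tap.
Stage 1's lower leg becomes R2‖(R3+R4) = 880.4 Ω, so V_mid = 19.4 × 880.4/1560 = 10.95 V.
Stage 2 is itself unloaded: V_out = V_mid × R4/(R3+R4) = 10.95 × 158/1050 = 1.65 V.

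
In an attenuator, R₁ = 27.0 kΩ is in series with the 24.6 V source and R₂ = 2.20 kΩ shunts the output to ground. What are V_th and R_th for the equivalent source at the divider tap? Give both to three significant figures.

V_th = 1.85 V, R_th = 2.03 kΩ

V_th is the open-circuit tap voltage: 24.6 × 2.20/(27.0 + 2.20) = 1.85 V.
With the supply zeroed, R₁ and R₂ appear in parallel from the tap: R_th = R₁‖R₂ = (27.0 × 2.20)/29.20 = 2.03 kΩ.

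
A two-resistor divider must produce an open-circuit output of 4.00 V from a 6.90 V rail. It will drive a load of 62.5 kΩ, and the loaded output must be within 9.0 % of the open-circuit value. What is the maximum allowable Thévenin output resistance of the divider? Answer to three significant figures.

Loading drop = R_th/(R_th + R_L) ≤ 0.0900, so R_th ≤ R_L · ε/(1−ε) = 62.5 kΩ × 0.0900/0.9100 = 6.18 kΩ.

R_th ≤ 6.18 kΩ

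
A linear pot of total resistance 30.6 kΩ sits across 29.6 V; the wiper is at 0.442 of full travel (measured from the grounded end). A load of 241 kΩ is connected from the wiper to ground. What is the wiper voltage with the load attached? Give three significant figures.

The wiper splits the pot into (1−α)R = 17.07 kΩ above and αR = 13.53 kΩ below.
Lower section ‖ load = 12.81 kΩ.
V_wiper = 29.6 × 12.81/(17.07 + 12.81) = 12.7 V.

V ≈ 12.7 V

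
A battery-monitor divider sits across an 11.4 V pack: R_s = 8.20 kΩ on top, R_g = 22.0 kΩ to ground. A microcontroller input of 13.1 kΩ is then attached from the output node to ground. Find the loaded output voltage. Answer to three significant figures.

The load sits in parallel with R_g: R_g‖R_L = (22.0 × 13.1) / (22.0 + 13.1) = 8.211 kΩ.
V_out = 11.4 × 8.211 / (8.20 + 8.211) = 11.4 × 8.211/16.41 = 5.70 V.

V_out ≈ 5.70 V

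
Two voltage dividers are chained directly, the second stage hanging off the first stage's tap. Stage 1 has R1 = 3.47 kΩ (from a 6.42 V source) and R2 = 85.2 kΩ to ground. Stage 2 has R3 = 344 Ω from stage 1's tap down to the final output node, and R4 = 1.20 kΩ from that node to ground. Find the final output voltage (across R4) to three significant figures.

Stage 2 presents R3+R4 = 1544 Ω as a load on stage 1's tap.
Stage 1's lower leg becomes R2‖(R3+R4) = 1517 Ω, so V_mid = 6.42 × 1517/4987 = 1.952 V.
Stage 2 is itself unloaded: V_out = V_mid × R4/(R3+R4) = 1.952 × 1200/1544 = 1.52 V.

V_out ≈ 1.52 V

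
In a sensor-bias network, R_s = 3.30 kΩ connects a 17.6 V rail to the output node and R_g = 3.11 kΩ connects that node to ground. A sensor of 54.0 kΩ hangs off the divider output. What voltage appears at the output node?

V_out ≈ 8.29 V

The load sits in parallel with R_g: R_g‖R_L = (3.11 × 54.0) / (3.11 + 54.0) = 2.941 kΩ.
V_out = 17.6 × 2.941 / (3.30 + 2.941) = 17.6 × 2.941/6.241 = 8.29 V.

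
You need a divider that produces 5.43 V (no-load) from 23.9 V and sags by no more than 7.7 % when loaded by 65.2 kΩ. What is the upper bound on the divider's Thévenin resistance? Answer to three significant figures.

R_th ≤ 5.44 kΩ

Loading drop = R_th/(R_th + R_L) ≤ 0.0770, so R_th ≤ R_L · ε/(1−ε) = 65.2 kΩ × 0.0770/0.9230 = 5.44 kΩ.
(Any R1, R2 with R2/(R1+R2) = 0.227 and R1‖R2 ≤ 5.44 kΩ will meet the spec.)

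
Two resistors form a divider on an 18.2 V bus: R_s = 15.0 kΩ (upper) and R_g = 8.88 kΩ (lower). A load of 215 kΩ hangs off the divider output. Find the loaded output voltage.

V_out ≈ 6.60 V

The load sits in parallel with R_g: R_g‖R_L = (8.88 × 215) / (8.88 + 215) = 8.528 kΩ.
V_out = 18.2 × 8.528 / (15.0 + 8.528) = 18.2 × 8.528/23.53 = 6.60 V.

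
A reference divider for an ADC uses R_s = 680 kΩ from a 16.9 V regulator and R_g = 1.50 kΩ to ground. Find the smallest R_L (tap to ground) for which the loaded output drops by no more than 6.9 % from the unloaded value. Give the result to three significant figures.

Output resistance R_th = R_s‖R_g = (680 × 1.50)/681.5 = 1.497 kΩ.
The fractional drop is R_th/(R_th + R_L); requiring this ≤ 0.0690 gives R_L ≥ R_th(1/0.0690 − 1) = 1.497 × 13.49 = 20.2 kΩ.

R_L(min) ≈ 20.2 kΩ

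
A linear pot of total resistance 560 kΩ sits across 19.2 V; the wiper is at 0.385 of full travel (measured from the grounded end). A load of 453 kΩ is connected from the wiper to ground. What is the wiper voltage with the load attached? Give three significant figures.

V ≈ 5.72 V

The wiper splits the pot into (1−α)R = 344.4 kΩ above and αR = 215.6 kΩ below.
Lower section ‖ load = 146.1 kΩ.
V_wiper = 19.2 × 146.1/(344.4 + 146.1) = 5.72 V.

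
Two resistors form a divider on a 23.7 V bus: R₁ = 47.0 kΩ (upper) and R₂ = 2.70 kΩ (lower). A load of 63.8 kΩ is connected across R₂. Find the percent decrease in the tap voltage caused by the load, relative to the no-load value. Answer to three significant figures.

3.85 %

The divider's output (Thévenin) resistance is R₁‖R₂ = 2.553 kΩ.
Fractional drop under load = R_th/(R_th + R_L) = 2.553 / (2.553 + 63.8) = 0.03848.
So the output falls by 3.85 %.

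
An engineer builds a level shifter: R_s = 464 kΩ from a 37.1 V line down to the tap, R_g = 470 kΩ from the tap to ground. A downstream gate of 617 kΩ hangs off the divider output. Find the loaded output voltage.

The load sits in parallel with R_g: R_g‖R_L = (470 × 617) / (470 + 617) = 266.8 kΩ.
V_out = 37.1 × 266.8 / (464 + 266.8) = 37.1 × 266.8/730.8 = 13.5 V.
(Unloaded it would have been 18.7 V.)

V_out ≈ 13.5 V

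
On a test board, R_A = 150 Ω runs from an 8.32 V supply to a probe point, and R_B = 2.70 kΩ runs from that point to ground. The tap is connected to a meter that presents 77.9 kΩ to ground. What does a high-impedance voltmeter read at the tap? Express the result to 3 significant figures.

The load sits in parallel with R_B: R_B‖R_L = (2700 × 77900) / (2700 + 77900) = 2610 Ω.
V_out = 8.32 × 2610 / (150 + 2610) = 8.32 × 2610/2760 = 7.87 V.

V_out ≈ 7.87 V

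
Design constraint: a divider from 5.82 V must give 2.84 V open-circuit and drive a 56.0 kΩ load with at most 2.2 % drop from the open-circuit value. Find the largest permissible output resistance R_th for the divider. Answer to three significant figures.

R_th ≤ 1.26 kΩ

Loading drop = R_th/(R_th + R_L) ≤ 0.0220, so R_th ≤ R_L · ε/(1−ε) = 56.0 kΩ × 0.0220/0.9780 = 1.26 kΩ.
(Any R1, R2 with R2/(R1+R2) = 0.488 and R1‖R2 ≤ 1.26 kΩ will meet the spec.)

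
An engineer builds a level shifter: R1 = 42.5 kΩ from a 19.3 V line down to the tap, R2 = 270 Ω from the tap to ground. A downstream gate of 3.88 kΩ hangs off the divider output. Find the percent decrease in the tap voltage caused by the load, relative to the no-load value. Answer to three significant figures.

6.47 %

The divider's output (Thévenin) resistance is R1‖R2 = 268.3 Ω.
Fractional drop under load = R_th/(R_th + R_L) = 268.3 / (268.3 + 3880) = 0.06468.
So the output falls by 6.47 %.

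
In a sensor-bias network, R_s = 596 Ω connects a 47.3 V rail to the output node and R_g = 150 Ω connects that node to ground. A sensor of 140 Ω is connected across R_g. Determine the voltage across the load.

V_out ≈ 5.12 V

The load sits in parallel with R_g: R_g‖R_L = (150 × 140) / (150 + 140) = 72.41 Ω.
V_out = 47.3 × 72.41 / (596 + 72.41) = 47.3 × 72.41/668.4 = 5.12 V.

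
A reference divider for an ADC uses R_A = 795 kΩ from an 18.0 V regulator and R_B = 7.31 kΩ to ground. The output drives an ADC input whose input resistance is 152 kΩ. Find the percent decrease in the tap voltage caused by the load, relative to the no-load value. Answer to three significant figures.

The divider's output (Thévenin) resistance is R_A‖R_B = 7.243 kΩ.
Fractional drop under load = R_th/(R_th + R_L) = 7.243 / (7.243 + 152) = 0.04549.
So the output falls by 4.55 %.

4.55 %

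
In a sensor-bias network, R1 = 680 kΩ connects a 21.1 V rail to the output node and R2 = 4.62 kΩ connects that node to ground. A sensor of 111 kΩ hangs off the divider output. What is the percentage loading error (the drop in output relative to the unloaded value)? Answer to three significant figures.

The divider's output (Thévenin) resistance is R1‖R2 = 4.589 kΩ.
Fractional drop under load = R_th/(R_th + R_L) = 4.589 / (4.589 + 111) = 0.03970.
So the output falls by 3.97 %.

3.97 %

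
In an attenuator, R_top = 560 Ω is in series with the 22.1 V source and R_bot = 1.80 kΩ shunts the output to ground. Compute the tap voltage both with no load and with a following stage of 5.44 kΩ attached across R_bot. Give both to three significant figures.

Unloaded: 16.9 V; loaded: 15.6 V

Open-circuit: V = 22.1 × 1800/(560 + 1800) = 16.9 V.
With the load, R_bot becomes R_bot‖R_L = 1352 Ω, so V = 22.1 × 1352/1912 = 15.6 V.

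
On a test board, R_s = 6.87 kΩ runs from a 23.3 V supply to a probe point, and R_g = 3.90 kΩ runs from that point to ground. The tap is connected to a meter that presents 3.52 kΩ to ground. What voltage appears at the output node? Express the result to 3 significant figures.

The load sits in parallel with R_g: R_g‖R_L = (3.90 × 3.52) / (3.90 + 3.52) = 1.850 kΩ.
V_out = 23.3 × 1.850 / (6.87 + 1.850) = 23.3 × 1.850/8.720 = 4.94 V.

V_out ≈ 4.94 V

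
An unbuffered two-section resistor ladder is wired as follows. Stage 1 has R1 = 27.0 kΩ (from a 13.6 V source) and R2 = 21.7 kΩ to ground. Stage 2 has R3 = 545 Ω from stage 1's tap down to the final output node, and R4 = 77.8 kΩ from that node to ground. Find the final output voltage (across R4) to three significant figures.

V_out ≈ 5.22 V

Stage 2 presents R3+R4 = 78340 Ω as a load on stage 1's tap.
Stage 1's lower leg becomes R2‖(R3+R4) = 16990 Ω, so V_mid = 13.6 × 16990/43990 = 5.253 V.
Stage 2 is itself unloaded: V_out = V_mid × R4/(R3+R4) = 5.253 × 77800/78340 = 5.22 V.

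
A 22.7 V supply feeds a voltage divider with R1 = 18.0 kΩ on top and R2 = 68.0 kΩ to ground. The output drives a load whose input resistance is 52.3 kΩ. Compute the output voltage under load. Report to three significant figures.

V_out ≈ 14.1 V

The load sits in parallel with R2: R2‖R_L = (68.0 × 52.3) / (68.0 + 52.3) = 29.56 kΩ.
V_out = 22.7 × 29.56 / (18.0 + 29.56) = 22.7 × 29.56/47.56 = 14.1 V.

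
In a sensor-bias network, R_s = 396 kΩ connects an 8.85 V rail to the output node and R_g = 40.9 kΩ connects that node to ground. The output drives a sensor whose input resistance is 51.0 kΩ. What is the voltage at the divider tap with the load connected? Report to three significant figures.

The load sits in parallel with R_g: R_g‖R_L = (40.9 × 51.0) / (40.9 + 51.0) = 22.70 kΩ.
V_out = 8.85 × 22.70 / (396 + 22.70) = 8.85 × 22.70/418.7 = 0.480 V.
(Unloaded it would have been 0.828 V.)

V_out ≈ 0.480 V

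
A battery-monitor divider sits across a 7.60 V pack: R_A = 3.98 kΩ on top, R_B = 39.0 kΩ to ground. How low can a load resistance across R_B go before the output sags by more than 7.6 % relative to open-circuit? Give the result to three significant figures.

Output resistance R_th = R_A‖R_B = (3.98 × 39.0)/42.98 = 3.611 kΩ.
The fractional drop is R_th/(R_th + R_L); requiring this ≤ 0.0760 gives R_L ≥ R_th(1/0.0760 − 1) = 3.611 × 12.16 = 43.9 kΩ.

R_L(min) ≈ 43.9 kΩ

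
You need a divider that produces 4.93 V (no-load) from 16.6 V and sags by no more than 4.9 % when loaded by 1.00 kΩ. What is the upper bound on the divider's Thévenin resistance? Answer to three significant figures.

R_th ≤ 51.5 Ω

Loading drop = R_th/(R_th + R_L) ≤ 0.0490, so R_th ≤ R_L · ε/(1−ε) = 1.00 kΩ × 0.0490/0.9510 = 51.5 Ω.
(Any R1, R2 with R2/(R1+R2) = 0.297 and R1‖R2 ≤ 51.5 Ω will meet the spec.)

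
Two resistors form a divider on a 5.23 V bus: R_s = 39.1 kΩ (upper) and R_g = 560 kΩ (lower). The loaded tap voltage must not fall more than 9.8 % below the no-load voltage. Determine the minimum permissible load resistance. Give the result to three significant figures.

R_L(min) ≈ 336 kΩ

Output resistance R_th = R_s‖R_g = (39.1 × 560)/599.1 = 36.55 kΩ.
The fractional drop is R_th/(R_th + R_L); requiring this ≤ 0.0980 gives R_L ≥ R_th(1/0.0980 − 1) = 36.55 × 9.204 = 336 kΩ.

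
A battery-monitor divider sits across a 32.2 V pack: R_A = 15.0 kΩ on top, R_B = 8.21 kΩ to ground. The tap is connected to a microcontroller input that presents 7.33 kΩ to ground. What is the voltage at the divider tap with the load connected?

The load sits in parallel with R_B: R_B‖R_L = (8.21 × 7.33) / (8.21 + 7.33) = 3.873 kΩ.
V_out = 32.2 × 3.873 / (15.0 + 3.873) = 32.2 × 3.873/18.87 = 6.61 V.

V_out ≈ 6.61 V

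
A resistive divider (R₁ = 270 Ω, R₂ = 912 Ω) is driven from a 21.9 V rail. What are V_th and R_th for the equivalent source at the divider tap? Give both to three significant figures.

V_th = 16.9 V, R_th = 208 Ω

V_th is the open-circuit tap voltage: 21.9 × 912/(270 + 912) = 16.9 V.
With the supply zeroed, R₁ and R₂ appear in parallel from the tap: R_th = R₁‖R₂ = (270 × 912)/1182 = 208 Ω.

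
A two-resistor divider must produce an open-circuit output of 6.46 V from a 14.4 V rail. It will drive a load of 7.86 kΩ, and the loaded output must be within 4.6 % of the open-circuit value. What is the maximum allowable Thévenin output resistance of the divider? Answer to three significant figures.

R_th ≤ 379 Ω

Loading drop = R_th/(R_th + R_L) ≤ 0.0460, so R_th ≤ R_L · ε/(1−ε) = 7.86 kΩ × 0.0460/0.9540 = 379 Ω.
(Any R1, R2 with R2/(R1+R2) = 0.449 and R1‖R2 ≤ 379 Ω will meet the spec.)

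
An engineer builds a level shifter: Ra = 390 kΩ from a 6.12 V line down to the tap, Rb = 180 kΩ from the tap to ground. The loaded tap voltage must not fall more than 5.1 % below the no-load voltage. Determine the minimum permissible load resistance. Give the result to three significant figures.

Output resistance R_th = Ra‖Rb = (390 × 180)/570.0 = 123.2 kΩ.
The fractional drop is R_th/(R_th + R_L); requiring this ≤ 0.0510 gives R_L ≥ R_th(1/0.0510 − 1) = 123.2 × 18.61 = 2.29 MΩ.

R_L(min) ≈ 2.29 MΩ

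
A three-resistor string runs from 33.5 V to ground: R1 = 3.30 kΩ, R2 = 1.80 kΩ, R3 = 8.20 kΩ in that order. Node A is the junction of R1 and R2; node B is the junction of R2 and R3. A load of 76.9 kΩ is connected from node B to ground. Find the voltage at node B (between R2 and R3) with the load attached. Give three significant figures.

V ≈ 19.8 V

At node B, R3 is in parallel with the load: R3‖R_L = 7.410 kΩ.
Below node A the resistance is R2 + (R3‖R_L) = 9.210 kΩ, so V_A = 33.5 × 9.210/12.51 = 24.66 V.
Then V_B = V_A × (R3‖R_L)/(R2 + R3‖R_L) = 24.66 × 7.410/9.210 = 19.8 V.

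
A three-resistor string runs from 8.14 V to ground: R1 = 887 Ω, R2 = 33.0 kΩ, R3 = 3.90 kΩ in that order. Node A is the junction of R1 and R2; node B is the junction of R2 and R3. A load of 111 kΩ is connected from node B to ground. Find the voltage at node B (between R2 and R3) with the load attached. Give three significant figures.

V ≈ 0.814 V

At node B, R3 is in parallel with the load: R3‖R_L = 3768 Ω.
Below node A the resistance is R2 + (R3‖R_L) = 36770 Ω, so V_A = 8.14 × 36770/37650 = 7.948 V.
Then V_B = V_A × (R3‖R_L)/(R2 + R3‖R_L) = 7.948 × 3768/36770 = 0.814 V.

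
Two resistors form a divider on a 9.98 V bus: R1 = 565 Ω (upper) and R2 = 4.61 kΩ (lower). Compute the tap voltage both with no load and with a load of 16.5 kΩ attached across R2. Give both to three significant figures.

Unloaded: 8.89 V; loaded: 8.63 V

Open-circuit: V = 9.98 × 4610/(565 + 4610) = 8.89 V.
With the load, R2 becomes R2‖R_L = 3603 Ω, so V = 9.98 × 3603/4168 = 8.63 V.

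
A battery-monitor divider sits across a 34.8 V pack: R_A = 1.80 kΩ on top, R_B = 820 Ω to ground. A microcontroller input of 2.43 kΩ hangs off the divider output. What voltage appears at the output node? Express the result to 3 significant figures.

V_out ≈ 8.84 V

The load sits in parallel with R_B: R_B‖R_L = (820 × 2430) / (820 + 2430) = 613.1 Ω.
V_out = 34.8 × 613.1 / (1800 + 613.1) = 34.8 × 613.1/2413 = 8.84 V.
(Unloaded it would have been 10.9 V.)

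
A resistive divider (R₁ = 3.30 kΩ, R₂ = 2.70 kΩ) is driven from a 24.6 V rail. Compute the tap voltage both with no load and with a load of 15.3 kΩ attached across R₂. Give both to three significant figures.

Unloaded: 11.1 V; loaded: 10.1 V

Open-circuit: V = 24.6 × 2.70/(3.30 + 2.70) = 11.1 V.
With the load, R₂ becomes R₂‖R_L = 2.295 kΩ, so V = 24.6 × 2.295/5.595 = 10.1 V.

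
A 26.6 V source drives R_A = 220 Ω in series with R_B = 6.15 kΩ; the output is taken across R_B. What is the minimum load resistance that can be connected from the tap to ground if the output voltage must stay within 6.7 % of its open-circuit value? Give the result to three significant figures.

R_L(min) ≈ 2.96 kΩ

Output resistance R_th = R_A‖R_B = (220 × 6150)/6370 = 212.4 Ω.
The fractional drop is R_th/(R_th + R_L); requiring this ≤ 0.0670 gives R_L ≥ R_th(1/0.0670 − 1) = 212.4 × 13.93 = 2.96 kΩ.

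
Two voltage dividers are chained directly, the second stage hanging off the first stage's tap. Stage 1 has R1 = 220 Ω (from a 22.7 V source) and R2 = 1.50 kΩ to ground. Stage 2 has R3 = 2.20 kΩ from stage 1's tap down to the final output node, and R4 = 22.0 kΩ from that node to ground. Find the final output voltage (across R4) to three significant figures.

V_out ≈ 17.9 V

Stage 2 presents R3+R4 = 24200 Ω as a load on stage 1's tap.
Stage 1's lower leg becomes R2‖(R3+R4) = 1412 Ω, so V_mid = 22.7 × 1412/1632 = 19.64 V.
Stage 2 is itself unloaded: V_out = V_mid × R4/(R3+R4) = 19.64 × 22000/24200 = 17.9 V.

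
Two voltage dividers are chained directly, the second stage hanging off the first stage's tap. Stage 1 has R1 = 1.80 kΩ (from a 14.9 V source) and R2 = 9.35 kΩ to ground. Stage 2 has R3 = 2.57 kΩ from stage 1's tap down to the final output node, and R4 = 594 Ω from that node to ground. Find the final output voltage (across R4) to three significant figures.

V_out ≈ 1.59 V

Stage 2 presents R3+R4 = 3164 Ω as a load on stage 1's tap.
Stage 1's lower leg becomes R2‖(R3+R4) = 2364 Ω, so V_mid = 14.9 × 2364/4164 = 8.459 V.
Stage 2 is itself unloaded: V_out = V_mid × R4/(R3+R4) = 8.459 × 594/3164 = 1.59 V.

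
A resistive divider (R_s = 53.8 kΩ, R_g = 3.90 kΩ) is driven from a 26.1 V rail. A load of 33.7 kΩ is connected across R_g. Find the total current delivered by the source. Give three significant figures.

R_g‖R_L = 3.495 kΩ, so the source sees R_s + R_g‖R_L = 57.30 kΩ.
I = 26.1 V / 57.30 kΩ = 0.456 mA.

I ≈ 0.456 mA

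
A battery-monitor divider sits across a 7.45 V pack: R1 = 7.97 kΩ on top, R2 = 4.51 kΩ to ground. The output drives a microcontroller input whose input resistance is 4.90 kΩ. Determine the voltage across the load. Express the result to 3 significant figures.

V_out ≈ 1.70 V

The load sits in parallel with R2: R2‖R_L = (4.51 × 4.90) / (4.51 + 4.90) = 2.348 kΩ.
V_out = 7.45 × 2.348 / (7.97 + 2.348) = 7.45 × 2.348/10.32 = 1.70 V.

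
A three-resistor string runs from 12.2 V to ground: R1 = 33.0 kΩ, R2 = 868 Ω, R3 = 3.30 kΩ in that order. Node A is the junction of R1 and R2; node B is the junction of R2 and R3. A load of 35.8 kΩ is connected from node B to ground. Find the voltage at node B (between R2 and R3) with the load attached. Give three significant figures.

V ≈ 0.999 V

At node B, R3 is in parallel with the load: R3‖R_L = 3021 Ω.
Below node A the resistance is R2 + (R3‖R_L) = 3889 Ω, so V_A = 12.2 × 3889/36890 = 1.286 V.
Then V_B = V_A × (R3‖R_L)/(R2 + R3‖R_L) = 1.286 × 3021/3889 = 0.999 V.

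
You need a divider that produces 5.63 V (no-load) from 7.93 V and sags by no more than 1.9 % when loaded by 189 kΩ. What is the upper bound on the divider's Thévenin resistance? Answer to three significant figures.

Loading drop = R_th/(R_th + R_L) ≤ 0.0190, so R_th ≤ R_L · ε/(1−ε) = 189 kΩ × 0.0190/0.9810 = 3.66 kΩ.
(Any R1, R2 with R2/(R1+R2) = 0.710 and R1‖R2 ≤ 3.66 kΩ will meet the spec.)

R_th ≤ 3.66 kΩ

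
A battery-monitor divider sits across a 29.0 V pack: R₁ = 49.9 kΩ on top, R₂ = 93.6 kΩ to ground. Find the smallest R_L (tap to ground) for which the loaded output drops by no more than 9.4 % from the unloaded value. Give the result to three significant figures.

R_L(min) ≈ 314 kΩ

Output resistance R_th = R₁‖R₂ = (49.9 × 93.6)/143.5 = 32.55 kΩ.
The fractional drop is R_th/(R_th + R_L); requiring this ≤ 0.0940 gives R_L ≥ R_th(1/0.0940 − 1) = 32.55 × 9.638 = 314 kΩ.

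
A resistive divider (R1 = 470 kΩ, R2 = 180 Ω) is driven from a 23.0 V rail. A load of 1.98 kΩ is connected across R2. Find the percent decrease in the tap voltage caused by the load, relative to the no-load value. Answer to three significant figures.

8.33 %

The divider's output (Thévenin) resistance is R1‖R2 = 179.9 Ω.
Fractional drop under load = R_th/(R_th + R_L) = 179.9 / (179.9 + 1980) = 0.08330.
So the output falls by 8.33 %.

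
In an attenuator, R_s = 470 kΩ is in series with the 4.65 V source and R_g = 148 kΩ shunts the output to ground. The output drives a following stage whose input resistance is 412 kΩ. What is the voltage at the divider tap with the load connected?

The load sits in parallel with R_g: R_g‖R_L = (148 × 412) / (148 + 412) = 108.9 kΩ.
V_out = 4.65 × 108.9 / (470 + 108.9) = 4.65 × 108.9/578.9 = 0.875 V.

V_out ≈ 0.875 V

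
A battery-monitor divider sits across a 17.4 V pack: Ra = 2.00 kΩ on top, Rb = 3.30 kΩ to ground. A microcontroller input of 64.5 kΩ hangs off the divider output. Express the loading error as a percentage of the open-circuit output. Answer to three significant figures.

1.89 %

The divider's output (Thévenin) resistance is Ra‖Rb = 1.245 kΩ.
Fractional drop under load = R_th/(R_th + R_L) = 1.245 / (1.245 + 64.5) = 0.01894.
So the output falls by 1.89 %.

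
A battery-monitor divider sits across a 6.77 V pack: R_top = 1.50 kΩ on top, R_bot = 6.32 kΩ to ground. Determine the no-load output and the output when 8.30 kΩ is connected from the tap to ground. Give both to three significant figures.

Open-circuit: V = 6.77 × 6.32/(1.50 + 6.32) = 5.47 V.
With the load, R_bot becomes R_bot‖R_L = 3.588 kΩ, so V = 6.77 × 3.588/5.088 = 4.77 V.

Unloaded: 5.47 V; loaded: 4.77 V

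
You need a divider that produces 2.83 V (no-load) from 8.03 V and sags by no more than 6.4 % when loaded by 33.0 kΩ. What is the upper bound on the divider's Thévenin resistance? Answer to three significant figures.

Loading drop = R_th/(R_th + R_L) ≤ 0.0640, so R_th ≤ R_L · ε/(1−ε) = 33.0 kΩ × 0.0640/0.9360 = 2.26 kΩ.
(Any R1, R2 with R2/(R1+R2) = 0.352 and R1‖R2 ≤ 2.26 kΩ will meet the spec.)

R_th ≤ 2.26 kΩ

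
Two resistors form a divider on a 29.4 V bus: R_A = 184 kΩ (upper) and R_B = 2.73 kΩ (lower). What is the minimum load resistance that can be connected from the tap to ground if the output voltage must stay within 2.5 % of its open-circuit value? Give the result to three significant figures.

R_L(min) ≈ 105 kΩ

Output resistance R_th = R_A‖R_B = (184 × 2.73)/186.7 = 2.690 kΩ.
The fractional drop is R_th/(R_th + R_L); requiring this ≤ 0.0250 gives R_L ≥ R_th(1/0.0250 − 1) = 2.690 × 39.00 = 105 kΩ.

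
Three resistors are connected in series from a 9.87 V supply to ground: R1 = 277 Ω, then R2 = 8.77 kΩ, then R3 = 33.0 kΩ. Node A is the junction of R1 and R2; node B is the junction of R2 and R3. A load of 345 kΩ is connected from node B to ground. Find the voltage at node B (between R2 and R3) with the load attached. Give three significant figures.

V ≈ 7.59 V

At node B, R3 is in parallel with the load: R3‖R_L = 30120 Ω.
Below node A the resistance is R2 + (R3‖R_L) = 38890 Ω, so V_A = 9.87 × 38890/39170 = 9.800 V.
Then V_B = V_A × (R3‖R_L)/(R2 + R3‖R_L) = 9.800 × 30120/38890 = 7.59 V.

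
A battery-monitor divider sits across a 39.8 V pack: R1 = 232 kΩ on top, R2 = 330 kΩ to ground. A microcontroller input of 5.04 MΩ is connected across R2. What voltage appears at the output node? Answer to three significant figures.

The load sits in parallel with R2: R2‖R_L = (330 × 5040) / (330 + 5040) = 309.7 kΩ.
V_out = 39.8 × 309.7 / (232 + 309.7) = 39.8 × 309.7/541.7 = 22.8 V.
(Unloaded it would have been 23.4 V.)

V_out ≈ 22.8 V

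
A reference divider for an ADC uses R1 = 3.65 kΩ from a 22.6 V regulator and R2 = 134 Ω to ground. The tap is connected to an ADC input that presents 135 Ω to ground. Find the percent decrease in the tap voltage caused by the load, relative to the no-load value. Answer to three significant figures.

48.9 %

Unloaded V = 22.6 × 134/3784 = 0.8003 V.
Loaded: R2‖R_L = 67.25 Ω, giving V = 22.6 × 67.25/3717 = 0.4089 V.
Drop = (0.8003 − 0.4089) / 0.8003 = 48.9 %.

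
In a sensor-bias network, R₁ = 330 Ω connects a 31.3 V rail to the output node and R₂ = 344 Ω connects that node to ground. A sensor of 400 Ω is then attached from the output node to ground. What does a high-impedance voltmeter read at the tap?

The load sits in parallel with R₂: R₂‖R_L = (344 × 400) / (344 + 400) = 184.9 Ω.
V_out = 31.3 × 184.9 / (330 + 184.9) = 31.3 × 184.9/514.9 = 11.2 V.

V_out ≈ 11.2 V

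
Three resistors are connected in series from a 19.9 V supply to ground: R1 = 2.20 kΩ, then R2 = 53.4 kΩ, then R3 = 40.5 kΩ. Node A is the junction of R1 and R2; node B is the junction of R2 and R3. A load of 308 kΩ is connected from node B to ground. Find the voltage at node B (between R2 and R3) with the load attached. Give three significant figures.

At node B, R3 is in parallel with the load: R3‖R_L = 35.79 kΩ.
Below node A the resistance is R2 + (R3‖R_L) = 89.19 kΩ, so V_A = 19.9 × 89.19/91.39 = 19.42 V.
Then V_B = V_A × (R3‖R_L)/(R2 + R3‖R_L) = 19.42 × 35.79/89.19 = 7.79 V.

V ≈ 7.79 V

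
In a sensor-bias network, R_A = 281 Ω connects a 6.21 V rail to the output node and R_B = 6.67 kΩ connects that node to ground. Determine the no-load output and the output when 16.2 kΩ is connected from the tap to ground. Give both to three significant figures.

Open-circuit: V = 6.21 × 6670/(281 + 6670) = 5.96 V.
With the load, R_B becomes R_B‖R_L = 4725 Ω, so V = 6.21 × 4725/5006 = 5.86 V.

Unloaded: 5.96 V; loaded: 5.86 V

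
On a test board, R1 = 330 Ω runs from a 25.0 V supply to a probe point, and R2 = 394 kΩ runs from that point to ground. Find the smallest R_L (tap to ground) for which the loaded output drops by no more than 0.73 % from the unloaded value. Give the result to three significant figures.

Output resistance R_th = R1‖R2 = (330 × 394000)/394300 = 329.7 Ω.
The fractional drop is R_th/(R_th + R_L); requiring this ≤ 0.00730 gives R_L ≥ R_th(1/0.00730 − 1) = 329.7 × 136.0 = 44.8 kΩ.

R_L(min) ≈ 44.8 kΩ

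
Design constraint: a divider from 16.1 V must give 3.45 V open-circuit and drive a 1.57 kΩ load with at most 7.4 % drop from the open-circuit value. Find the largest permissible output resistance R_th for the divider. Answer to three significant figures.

R_th ≤ 125 Ω

Loading drop = R_th/(R_th + R_L) ≤ 0.0740, so R_th ≤ R_L · ε/(1−ε) = 1.57 kΩ × 0.0740/0.9260 = 125 Ω.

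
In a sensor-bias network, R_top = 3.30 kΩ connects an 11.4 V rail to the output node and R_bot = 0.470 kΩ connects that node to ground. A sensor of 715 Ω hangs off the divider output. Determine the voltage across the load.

The load sits in parallel with R_bot: R_bot‖R_L = (470 × 715) / (470 + 715) = 283.6 Ω.
V_out = 11.4 × 283.6 / (3300 + 283.6) = 11.4 × 283.6/3584 = 0.902 V.

V_out ≈ 0.902 V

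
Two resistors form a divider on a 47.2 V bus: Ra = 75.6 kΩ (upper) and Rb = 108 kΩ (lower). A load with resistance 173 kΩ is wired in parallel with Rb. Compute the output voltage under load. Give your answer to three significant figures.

The load sits in parallel with Rb: Rb‖R_L = (108 × 173) / (108 + 173) = 66.49 kΩ.
V_out = 47.2 × 66.49 / (75.6 + 66.49) = 47.2 × 66.49/142.1 = 22.1 V.

V_out ≈ 22.1 V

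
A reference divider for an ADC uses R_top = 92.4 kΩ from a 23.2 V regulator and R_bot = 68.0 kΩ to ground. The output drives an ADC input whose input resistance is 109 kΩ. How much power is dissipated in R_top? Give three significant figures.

Total resistance from the source is R_top + (R_bot‖R_L) = 134.3 kΩ, so I = 23.2/134.3 kΩ = 0.1728 mA.
P = I²·R_top = (0.1728 mA)² × 92.4 kΩ = 2.76 mW.

P ≈ 2.76 mW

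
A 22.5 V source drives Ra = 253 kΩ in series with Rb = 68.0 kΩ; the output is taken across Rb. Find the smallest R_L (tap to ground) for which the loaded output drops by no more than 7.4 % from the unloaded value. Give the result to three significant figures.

Output resistance R_th = Ra‖Rb = (253 × 68.0)/321.0 = 53.60 kΩ.
The fractional drop is R_th/(R_th + R_L); requiring this ≤ 0.0740 gives R_L ≥ R_th(1/0.0740 − 1) = 53.60 × 12.51 = 671 kΩ.

R_L(min) ≈ 671 kΩ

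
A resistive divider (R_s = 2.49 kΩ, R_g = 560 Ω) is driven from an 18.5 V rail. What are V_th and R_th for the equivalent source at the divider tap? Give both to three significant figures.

V_th = 3.40 V, R_th = 457 Ω

V_th is the open-circuit tap voltage: 18.5 × 560/(2490 + 560) = 3.40 V.
With the supply zeroed, R_s and R_g appear in parallel from the tap: R_th = R_s‖R_g = (2490 × 560)/3050 = 457 Ω.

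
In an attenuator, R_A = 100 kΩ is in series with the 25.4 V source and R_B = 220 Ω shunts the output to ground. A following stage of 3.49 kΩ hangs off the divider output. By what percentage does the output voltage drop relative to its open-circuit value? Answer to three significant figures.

The divider's output (Thévenin) resistance is R_A‖R_B = 219.5 Ω.
Fractional drop under load = R_th/(R_th + R_L) = 219.5 / (219.5 + 3490) = 0.05918.
So the output falls by 5.92 %.

5.92 %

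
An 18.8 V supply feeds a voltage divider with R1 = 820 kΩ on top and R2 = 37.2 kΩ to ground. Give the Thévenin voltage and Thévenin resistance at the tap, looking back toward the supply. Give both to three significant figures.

V_th = 0.816 V, R_th = 35.6 kΩ

V_th is the open-circuit tap voltage: 18.8 × 37.2/(820 + 37.2) = 0.816 V.
With the supply zeroed, R1 and R2 appear in parallel from the tap: R_th = R1‖R2 = (820 × 37.2)/857.2 = 35.6 kΩ.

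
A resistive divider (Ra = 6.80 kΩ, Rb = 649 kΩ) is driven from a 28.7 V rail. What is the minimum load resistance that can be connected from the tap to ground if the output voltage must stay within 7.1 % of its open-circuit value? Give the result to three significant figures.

R_L(min) ≈ 88.1 kΩ

Output resistance R_th = Ra‖Rb = (6.80 × 649)/655.8 = 6.729 kΩ.
The fractional drop is R_th/(R_th + R_L); requiring this ≤ 0.0710 gives R_L ≥ R_th(1/0.0710 − 1) = 6.729 × 13.08 = 88.1 kΩ.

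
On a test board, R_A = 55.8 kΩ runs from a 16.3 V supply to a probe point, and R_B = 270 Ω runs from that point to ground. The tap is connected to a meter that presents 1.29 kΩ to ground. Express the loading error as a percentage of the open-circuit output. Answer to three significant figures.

Unloaded V = 16.3 × 270/56070 = 0.07849 V.
Loaded: R_B‖R_L = 223.3 Ω, giving V = 16.3 × 223.3/56020 = 0.06496 V.
Drop = (0.07849 − 0.06496) / 0.07849 = 17.2 %.

17.2 %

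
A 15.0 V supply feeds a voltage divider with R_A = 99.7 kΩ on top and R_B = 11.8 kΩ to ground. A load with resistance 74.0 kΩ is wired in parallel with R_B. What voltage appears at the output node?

The load sits in parallel with R_B: R_B‖R_L = (11.8 × 74.0) / (11.8 + 74.0) = 10.18 kΩ.
V_out = 15.0 × 10.18 / (99.7 + 10.18) = 15.0 × 10.18/109.9 = 1.39 V.
(Unloaded it would have been 1.59 V.)

V_out ≈ 1.39 V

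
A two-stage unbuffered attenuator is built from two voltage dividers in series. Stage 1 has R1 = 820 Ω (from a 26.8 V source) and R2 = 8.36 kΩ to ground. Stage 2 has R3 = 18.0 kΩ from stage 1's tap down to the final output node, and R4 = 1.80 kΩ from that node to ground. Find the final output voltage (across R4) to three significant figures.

Stage 2 presents R3+R4 = 19800 Ω as a load on stage 1's tap.
Stage 1's lower leg becomes R2‖(R3+R4) = 5878 Ω, so V_mid = 26.8 × 5878/6698 = 23.52 V.
Stage 2 is itself unloaded: V_out = V_mid × R4/(R3+R4) = 23.52 × 1800/19800 = 2.14 V.

V_out ≈ 2.14 V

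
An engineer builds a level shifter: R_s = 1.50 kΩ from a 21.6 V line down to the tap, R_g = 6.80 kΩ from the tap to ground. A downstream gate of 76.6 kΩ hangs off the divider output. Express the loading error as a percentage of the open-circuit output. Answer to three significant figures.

The divider's output (Thévenin) resistance is R_s‖R_g = 1.229 kΩ.
Fractional drop under load = R_th/(R_th + R_L) = 1.229 / (1.229 + 76.6) = 0.01579.
So the output falls by 1.58 %.

1.58 %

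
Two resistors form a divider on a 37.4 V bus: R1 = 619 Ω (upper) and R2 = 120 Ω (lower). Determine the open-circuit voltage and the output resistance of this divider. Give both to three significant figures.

V_th = 6.07 V, R_th = 101 Ω

V_th is the open-circuit tap voltage: 37.4 × 120/(619 + 120) = 6.07 V.
With the supply zeroed, R1 and R2 appear in parallel from the tap: R_th = R1‖R2 = (619 × 120)/739.0 = 101 Ω.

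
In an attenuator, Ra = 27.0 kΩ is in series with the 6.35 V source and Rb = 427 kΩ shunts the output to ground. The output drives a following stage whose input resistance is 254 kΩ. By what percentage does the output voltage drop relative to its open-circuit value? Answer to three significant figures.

The divider's output (Thévenin) resistance is Ra‖Rb = 25.39 kΩ.
Fractional drop under load = R_th/(R_th + R_L) = 25.39 / (25.39 + 254) = 0.09089.
So the output falls by 9.09 %.

9.09 %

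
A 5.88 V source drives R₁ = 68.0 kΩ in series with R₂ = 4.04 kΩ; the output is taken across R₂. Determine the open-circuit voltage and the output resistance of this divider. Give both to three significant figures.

V_th is the open-circuit tap voltage: 5.88 × 4.04/(68.0 + 4.04) = 0.330 V.
With the supply zeroed, R₁ and R₂ appear in parallel from the tap: R_th = R₁‖R₂ = (68.0 × 4.04)/72.04 = 3.81 kΩ.

V_th = 0.330 V, R_th = 3.81 kΩ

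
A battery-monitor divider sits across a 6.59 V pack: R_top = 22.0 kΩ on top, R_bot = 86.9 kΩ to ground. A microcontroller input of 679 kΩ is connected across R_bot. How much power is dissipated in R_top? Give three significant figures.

Total resistance from the source is R_top + (R_bot‖R_L) = 99.04 kΩ, so I = 6.59/99.04 kΩ = 0.06654 mA.
P = I²·R_top = (0.06654 mA)² × 22.0 kΩ = 0.0974 mW.

P ≈ 0.0974 mW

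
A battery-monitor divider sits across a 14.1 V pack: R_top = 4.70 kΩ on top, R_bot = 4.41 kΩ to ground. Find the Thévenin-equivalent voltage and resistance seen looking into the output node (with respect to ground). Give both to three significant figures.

V_th = 6.83 V, R_th = 2.28 kΩ

V_th is the open-circuit tap voltage: 14.1 × 4.41/(4.70 + 4.41) = 6.83 V.
With the supply zeroed, R_top and R_bot appear in parallel from the tap: R_th = R_top‖R_bot = (4.70 × 4.41)/9.110 = 2.28 kΩ.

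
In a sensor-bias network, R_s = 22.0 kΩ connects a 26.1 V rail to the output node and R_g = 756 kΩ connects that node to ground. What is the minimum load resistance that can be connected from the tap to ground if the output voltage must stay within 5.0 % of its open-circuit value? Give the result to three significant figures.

Output resistance R_th = R_s‖R_g = (22.0 × 756)/778.0 = 21.38 kΩ.
The fractional drop is R_th/(R_th + R_L); requiring this ≤ 0.0500 gives R_L ≥ R_th(1/0.0500 − 1) = 21.38 × 19.00 = 406 kΩ.

R_L(min) ≈ 406 kΩ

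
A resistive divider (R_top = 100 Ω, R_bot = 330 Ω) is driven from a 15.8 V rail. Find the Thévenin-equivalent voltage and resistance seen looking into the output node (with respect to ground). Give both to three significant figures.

V_th is the open-circuit tap voltage: 15.8 × 330/(100 + 330) = 12.1 V.
With the supply zeroed, R_top and R_bot appear in parallel from the tap: R_th = R_top‖R_bot = (100 × 330)/430.0 = 76.7 Ω.

V_th = 12.1 V, R_th = 76.7 Ω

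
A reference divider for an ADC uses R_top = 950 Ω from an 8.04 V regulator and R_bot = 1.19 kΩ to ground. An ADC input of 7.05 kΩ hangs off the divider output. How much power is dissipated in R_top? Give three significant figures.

P ≈ 15.9 mW

Total resistance from the source is R_top + (R_bot‖R_L) = 1968 Ω, so I = 8.04/1968 Ω = 4.085 mA.
P = I²·R_top = (4.085 mA)² × 950 Ω = 15.9 mW.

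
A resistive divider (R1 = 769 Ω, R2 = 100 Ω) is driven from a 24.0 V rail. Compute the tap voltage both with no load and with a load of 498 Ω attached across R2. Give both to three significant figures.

Open-circuit: V = 24.0 × 100/(769 + 100) = 2.76 V.
With the load, R2 becomes R2‖R_L = 83.28 Ω, so V = 24.0 × 83.28/852.3 = 2.35 V.

Unloaded: 2.76 V; loaded: 2.35 V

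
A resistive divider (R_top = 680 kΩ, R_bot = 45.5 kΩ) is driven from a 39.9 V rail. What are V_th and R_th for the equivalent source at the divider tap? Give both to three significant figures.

V_th = 2.50 V, R_th = 42.6 kΩ

V_th is the open-circuit tap voltage: 39.9 × 45.5/(680 + 45.5) = 2.50 V.
With the supply zeroed, R_top and R_bot appear in parallel from the tap: R_th = R_top‖R_bot = (680 × 45.5)/725.5 = 42.6 kΩ.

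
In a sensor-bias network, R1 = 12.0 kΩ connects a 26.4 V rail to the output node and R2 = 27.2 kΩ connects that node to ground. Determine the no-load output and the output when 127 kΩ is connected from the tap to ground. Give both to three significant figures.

Open-circuit: V = 26.4 × 27.2/(12.0 + 27.2) = 18.3 V.
With the load, R2 becomes R2‖R_L = 22.40 kΩ, so V = 26.4 × 22.40/34.40 = 17.2 V.

Unloaded: 18.3 V; loaded: 17.2 V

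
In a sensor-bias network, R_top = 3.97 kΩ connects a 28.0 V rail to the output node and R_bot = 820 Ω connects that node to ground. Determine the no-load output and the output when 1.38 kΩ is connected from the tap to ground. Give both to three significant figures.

Open-circuit: V = 28.0 × 820/(3970 + 820) = 4.79 V.
With the load, R_bot becomes R_bot‖R_L = 514.4 Ω, so V = 28.0 × 514.4/4484 = 3.21 V.

Unloaded: 4.79 V; loaded: 3.21 V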